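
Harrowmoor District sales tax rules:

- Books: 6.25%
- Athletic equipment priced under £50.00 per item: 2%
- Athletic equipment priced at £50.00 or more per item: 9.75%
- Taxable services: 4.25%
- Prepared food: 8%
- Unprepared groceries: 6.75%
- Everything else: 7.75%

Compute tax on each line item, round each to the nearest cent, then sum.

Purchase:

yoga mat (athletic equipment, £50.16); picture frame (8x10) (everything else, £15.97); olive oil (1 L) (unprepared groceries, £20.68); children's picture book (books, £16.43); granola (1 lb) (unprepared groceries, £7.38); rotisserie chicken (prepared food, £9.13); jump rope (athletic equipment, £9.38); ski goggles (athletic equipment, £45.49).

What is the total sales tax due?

£10.89

Yoga mat £50.16: athletic equipment, £50.00 or more → 9.75% → £4.89
Picture frame (8x10) £15.97: everything else → 7.75% → £1.24
Olive oil (1 L) £20.68: unprepared groceries → 6.75% → £1.40
Children's picture book £16.43: books → 6.25% → £1.03
Granola (1 lb) £7.38: unprepared groceries → 6.75% → £0.50
Rotisserie chicken £9.13: prepared food → 8% → £0.73
Jump rope £9.38: athletic equipment, under £50.00 → 2% → £0.19
Ski goggles £45.49: athletic equipment, under £50.00 → 2% → £0.91
Total tax = £4.89 + £1.24 + £1.40 + £1.03 + £0.50 + £0.73 + £0.19 + £0.91 = £10.89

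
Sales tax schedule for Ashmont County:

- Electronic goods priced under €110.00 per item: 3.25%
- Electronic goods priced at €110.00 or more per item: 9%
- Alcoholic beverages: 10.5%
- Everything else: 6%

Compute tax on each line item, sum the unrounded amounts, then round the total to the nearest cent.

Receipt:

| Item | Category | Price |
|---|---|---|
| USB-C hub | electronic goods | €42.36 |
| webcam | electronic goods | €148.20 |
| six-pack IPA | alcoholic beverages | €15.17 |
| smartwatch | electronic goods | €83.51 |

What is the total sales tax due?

USB-C hub €42.36: electronic goods, under €110.00 → 3.25% → €1.3767
Webcam €148.20: electronic goods, €110.00 or more → 9% → €13.338
Six-pack IPA €15.17: alcoholic beverages → 10.5% → €1.59285
Smartwatch €83.51: electronic goods, under €110.00 → 3.25% → €2.714075
Unrounded tax sum = €19.021625 → €19.02

€19.02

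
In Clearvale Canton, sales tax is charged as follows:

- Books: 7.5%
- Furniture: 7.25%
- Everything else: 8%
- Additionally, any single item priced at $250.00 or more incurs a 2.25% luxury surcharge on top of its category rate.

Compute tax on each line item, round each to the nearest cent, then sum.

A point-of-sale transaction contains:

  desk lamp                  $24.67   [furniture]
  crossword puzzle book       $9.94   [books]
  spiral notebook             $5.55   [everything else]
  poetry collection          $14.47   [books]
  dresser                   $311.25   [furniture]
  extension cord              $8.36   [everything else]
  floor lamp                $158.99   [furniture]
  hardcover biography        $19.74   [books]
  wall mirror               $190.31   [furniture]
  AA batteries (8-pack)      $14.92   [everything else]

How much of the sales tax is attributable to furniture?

Desk lamp $24.67: furniture → 7.25% → $1.79
Dresser $311.25: furniture → 7.25% + 2.25% surcharge = 9.5% → $29.57
Floor lamp $158.99: furniture → 7.25% → $11.53
Wall mirror $190.31: furniture → 7.25% → $13.80
Tax on furniture = $1.79 + $29.57 + $11.53 + $13.80 = $56.69

$56.69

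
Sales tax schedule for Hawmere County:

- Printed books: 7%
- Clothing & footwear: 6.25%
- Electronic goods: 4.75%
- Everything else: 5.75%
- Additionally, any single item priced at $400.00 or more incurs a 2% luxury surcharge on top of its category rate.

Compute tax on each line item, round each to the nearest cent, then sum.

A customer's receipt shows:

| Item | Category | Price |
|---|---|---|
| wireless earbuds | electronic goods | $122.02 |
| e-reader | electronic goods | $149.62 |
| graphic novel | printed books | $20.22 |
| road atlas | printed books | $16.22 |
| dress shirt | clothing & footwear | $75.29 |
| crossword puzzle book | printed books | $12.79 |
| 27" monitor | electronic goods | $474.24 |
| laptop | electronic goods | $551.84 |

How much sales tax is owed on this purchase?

$90.34

Wireless earbuds $122.02: electronic goods → 4.75% → $5.80
E-reader $149.62: electronic goods → 4.75% → $7.11
Graphic novel $20.22: printed books → 7% → $1.42
Road atlas $16.22: printed books → 7% → $1.14
Dress shirt $75.29: clothing & footwear → 6.25% → $4.71
Crossword puzzle book $12.79: printed books → 7% → $0.90
27" monitor $474.24: electronic goods → 4.75% + 2% surcharge = 6.75% → $32.01
Laptop $551.84: electronic goods → 4.75% + 2% surcharge = 6.75% → $37.25
Total tax = $5.80 + $7.11 + $1.42 + $1.14 + $4.71 + $0.90 + $32.01 + $37.25 = $90.34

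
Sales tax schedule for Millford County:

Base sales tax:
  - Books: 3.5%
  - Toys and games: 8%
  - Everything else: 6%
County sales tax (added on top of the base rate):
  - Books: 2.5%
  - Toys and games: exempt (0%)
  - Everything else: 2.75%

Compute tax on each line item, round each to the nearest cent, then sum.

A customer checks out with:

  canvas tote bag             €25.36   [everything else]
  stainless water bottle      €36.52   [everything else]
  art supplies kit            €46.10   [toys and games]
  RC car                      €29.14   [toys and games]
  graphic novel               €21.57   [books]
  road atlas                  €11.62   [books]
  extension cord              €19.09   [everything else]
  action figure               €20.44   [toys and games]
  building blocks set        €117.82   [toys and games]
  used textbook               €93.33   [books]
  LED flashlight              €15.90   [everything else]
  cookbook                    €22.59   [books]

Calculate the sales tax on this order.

Canvas tote bag €25.36: everything else → 6% + 2.75% county = 8.75% → €2.22
Stainless water bottle €36.52: everything else → 6% + 2.75% county = 8.75% → €3.20
Art supplies kit €46.10: toys and games → 8% + 0% county = 8% → €3.69
RC car €29.14: toys and games → 8% + 0% county = 8% → €2.33
Graphic novel €21.57: books → 3.5% + 2.5% county = 6% → €1.29
Road atlas €11.62: books → 3.5% + 2.5% county = 6% → €0.70
Extension cord €19.09: everything else → 6% + 2.75% county = 8.75% → €1.67
Action figure €20.44: toys and games → 8% + 0% county = 8% → €1.64
Building blocks set €117.82: toys and games → 8% + 0% county = 8% → €9.43
Used textbook €93.33: books → 3.5% + 2.5% county = 6% → €5.60
LED flashlight €15.90: everything else → 6% + 2.75% county = 8.75% → €1.39
Cookbook €22.59: books → 3.5% + 2.5% county = 6% → €1.36
Total tax = €2.22 + €3.20 + €3.69 + €2.33 + €1.29 + €0.70 + €1.67 + €1.64 + €9.43 + €5.60 + €1.39 + €1.36 = €34.52

€34.52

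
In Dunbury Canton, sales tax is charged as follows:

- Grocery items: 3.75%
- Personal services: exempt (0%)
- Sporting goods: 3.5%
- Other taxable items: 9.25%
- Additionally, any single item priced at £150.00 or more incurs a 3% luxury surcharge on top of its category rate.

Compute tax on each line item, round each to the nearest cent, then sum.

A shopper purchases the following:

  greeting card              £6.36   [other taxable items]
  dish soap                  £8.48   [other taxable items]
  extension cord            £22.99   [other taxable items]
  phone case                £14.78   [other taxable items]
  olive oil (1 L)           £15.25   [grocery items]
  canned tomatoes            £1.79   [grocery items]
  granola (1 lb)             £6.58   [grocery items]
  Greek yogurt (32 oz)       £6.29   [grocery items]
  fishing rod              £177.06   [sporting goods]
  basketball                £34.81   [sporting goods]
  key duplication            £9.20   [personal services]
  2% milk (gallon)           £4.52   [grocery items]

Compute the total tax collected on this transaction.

Greeting card £6.36: other taxable items → 9.25% → £0.59
Dish soap £8.48: other taxable items → 9.25% → £0.78
Extension cord £22.99: other taxable items → 9.25% → £2.13
Phone case £14.78: other taxable items → 9.25% → £1.37
Olive oil (1 L) £15.25: grocery items → 3.75% → £0.57
Canned tomatoes £1.79: grocery items → 3.75% → £0.07
Granola (1 lb) £6.58: grocery items → 3.75% → £0.25
Greek yogurt (32 oz) £6.29: grocery items → 3.75% → £0.24
Fishing rod £177.06: sporting goods → 3.5% + 3% surcharge = 6.5% → £11.51
Basketball £34.81: sporting goods → 3.5% → £1.22
Key duplication £9.20: personal services → 0% → £0.00
2% milk (gallon) £4.52: grocery items → 3.75% → £0.17
Total tax = £0.59 + £0.78 + £2.13 + £1.37 + £0.57 + £0.07 + £0.25 + £0.24 + £11.51 + £1.22 + £0.17 = £18.90

£18.90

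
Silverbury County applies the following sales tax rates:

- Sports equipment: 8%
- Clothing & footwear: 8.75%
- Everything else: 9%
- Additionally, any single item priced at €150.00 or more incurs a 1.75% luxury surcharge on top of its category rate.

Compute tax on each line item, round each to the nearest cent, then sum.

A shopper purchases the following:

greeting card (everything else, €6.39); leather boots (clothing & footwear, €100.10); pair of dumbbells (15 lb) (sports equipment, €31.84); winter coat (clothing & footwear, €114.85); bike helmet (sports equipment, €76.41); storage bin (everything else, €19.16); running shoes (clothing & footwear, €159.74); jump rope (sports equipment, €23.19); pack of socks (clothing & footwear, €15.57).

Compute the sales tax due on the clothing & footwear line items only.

Leather boots €100.10: clothing & footwear → 8.75% → €8.76
Winter coat €114.85: clothing & footwear → 8.75% → €10.05
Running shoes €159.74: clothing & footwear → 8.75% + 1.75% surcharge = 10.5% → €16.77
Pack of socks €15.57: clothing & footwear → 8.75% → €1.36
Tax on clothing & footwear = €8.76 + €10.05 + €16.77 + €1.36 = €36.94

€36.94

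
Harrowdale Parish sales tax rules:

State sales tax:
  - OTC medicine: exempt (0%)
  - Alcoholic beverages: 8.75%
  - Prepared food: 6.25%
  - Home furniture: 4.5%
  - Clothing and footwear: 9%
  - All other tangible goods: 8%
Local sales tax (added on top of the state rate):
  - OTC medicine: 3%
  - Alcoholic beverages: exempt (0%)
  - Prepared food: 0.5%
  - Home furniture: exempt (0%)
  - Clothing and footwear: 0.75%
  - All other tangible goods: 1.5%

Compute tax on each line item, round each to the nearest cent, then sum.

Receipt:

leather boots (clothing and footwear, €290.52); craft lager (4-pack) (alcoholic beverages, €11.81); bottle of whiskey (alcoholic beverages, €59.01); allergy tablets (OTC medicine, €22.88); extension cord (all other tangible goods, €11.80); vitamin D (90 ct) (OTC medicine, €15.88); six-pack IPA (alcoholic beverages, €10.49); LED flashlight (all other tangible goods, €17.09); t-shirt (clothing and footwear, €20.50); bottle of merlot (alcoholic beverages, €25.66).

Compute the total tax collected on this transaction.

€43.60

Leather boots €290.52: clothing and footwear → 9% + 0.75% local = 9.75% → €28.33
Craft lager (4-pack) €11.81: alcoholic beverages → 8.75% + 0% local = 8.75% → €1.03
Bottle of whiskey €59.01: alcoholic beverages → 8.75% + 0% local = 8.75% → €5.16
Allergy tablets €22.88: OTC medicine → 0% + 3% local = 3% → €0.69
Extension cord €11.80: all other tangible goods → 8% + 1.5% local = 9.5% → €1.12
Vitamin D (90 ct) €15.88: OTC medicine → 0% + 3% local = 3% → €0.48
Six-pack IPA €10.49: alcoholic beverages → 8.75% + 0% local = 8.75% → €0.92
LED flashlight €17.09: all other tangible goods → 8% + 1.5% local = 9.5% → €1.62
T-shirt €20.50: clothing and footwear → 9% + 0.75% local = 9.75% → €2.00
Bottle of merlot €25.66: alcoholic beverages → 8.75% + 0% local = 8.75% → €2.25
Total tax = €28.33 + €1.03 + €5.16 + €0.69 + €1.12 + €0.48 + €0.92 + €1.62 + €2.00 + €2.25 = €43.60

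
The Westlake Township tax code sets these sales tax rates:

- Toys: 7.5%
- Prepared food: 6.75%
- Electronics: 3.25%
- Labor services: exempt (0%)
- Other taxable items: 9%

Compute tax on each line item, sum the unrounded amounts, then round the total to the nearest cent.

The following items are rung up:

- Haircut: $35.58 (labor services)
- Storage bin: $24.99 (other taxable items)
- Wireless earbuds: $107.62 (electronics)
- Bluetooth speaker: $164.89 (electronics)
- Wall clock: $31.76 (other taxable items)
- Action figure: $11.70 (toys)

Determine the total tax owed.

Haircut $35.58: labor services → 0% → $0.00
Storage bin $24.99: other taxable items → 9% → $2.2491
Wireless earbuds $107.62: electronics → 3.25% → $3.49765
Bluetooth speaker $164.89: electronics → 3.25% → $5.358925
Wall clock $31.76: other taxable items → 9% → $2.8584
Action figure $11.70: toys → 7.5% → $0.8775
Unrounded tax sum = $14.841575 → $14.84

$14.84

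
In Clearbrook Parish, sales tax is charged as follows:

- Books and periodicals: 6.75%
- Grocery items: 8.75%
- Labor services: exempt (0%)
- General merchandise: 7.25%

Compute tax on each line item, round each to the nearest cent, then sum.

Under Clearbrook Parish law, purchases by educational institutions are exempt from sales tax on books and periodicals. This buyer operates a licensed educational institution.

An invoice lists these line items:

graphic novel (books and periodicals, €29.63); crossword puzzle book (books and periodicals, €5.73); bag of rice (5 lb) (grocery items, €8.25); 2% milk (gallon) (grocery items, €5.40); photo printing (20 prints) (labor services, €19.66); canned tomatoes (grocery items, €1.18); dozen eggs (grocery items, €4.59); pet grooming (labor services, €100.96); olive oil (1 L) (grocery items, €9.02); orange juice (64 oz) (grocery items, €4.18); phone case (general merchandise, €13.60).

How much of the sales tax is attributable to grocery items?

Bag of rice (5 lb) €8.25: grocery items → 8.75% → €0.72
2% milk (gallon) €5.40: grocery items → 8.75% → €0.47
Canned tomatoes €1.18: grocery items → 8.75% → €0.10
Dozen eggs €4.59: grocery items → 8.75% → €0.40
Olive oil (1 L) €9.02: grocery items → 8.75% → €0.79
Orange juice (64 oz) €4.18: grocery items → 8.75% → €0.37
Tax on grocery items = €0.72 + €0.47 + €0.10 + €0.40 + €0.79 + €0.37 = €2.85

€2.85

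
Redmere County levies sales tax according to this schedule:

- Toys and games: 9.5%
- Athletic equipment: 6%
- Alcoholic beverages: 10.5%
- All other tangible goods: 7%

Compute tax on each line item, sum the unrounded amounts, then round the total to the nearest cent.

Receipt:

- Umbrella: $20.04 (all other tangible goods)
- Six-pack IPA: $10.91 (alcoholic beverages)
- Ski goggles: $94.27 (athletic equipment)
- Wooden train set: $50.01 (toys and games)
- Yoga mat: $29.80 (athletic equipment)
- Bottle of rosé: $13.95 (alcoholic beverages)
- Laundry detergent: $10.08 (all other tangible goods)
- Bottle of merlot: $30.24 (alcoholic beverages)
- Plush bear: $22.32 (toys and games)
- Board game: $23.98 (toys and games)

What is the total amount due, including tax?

$330.09

Umbrella $20.04: all other tangible goods → 7% → $1.4028
Six-pack IPA $10.91: alcoholic beverages → 10.5% → $1.14555
Ski goggles $94.27: athletic equipment → 6% → $5.6562
Wooden train set $50.01: toys and games → 9.5% → $4.75095
Yoga mat $29.80: athletic equipment → 6% → $1.788
Bottle of rosé $13.95: alcoholic beverages → 10.5% → $1.46475
Laundry detergent $10.08: all other tangible goods → 7% → $0.7056
Bottle of merlot $30.24: alcoholic beverages → 10.5% → $3.1752
Plush bear $22.32: toys and games → 9.5% → $2.1204
Board game $23.98: toys and games → 9.5% → $2.2781
Subtotal = $305.60; unrounded tax = $24.48755 → $24.49; total due = $330.09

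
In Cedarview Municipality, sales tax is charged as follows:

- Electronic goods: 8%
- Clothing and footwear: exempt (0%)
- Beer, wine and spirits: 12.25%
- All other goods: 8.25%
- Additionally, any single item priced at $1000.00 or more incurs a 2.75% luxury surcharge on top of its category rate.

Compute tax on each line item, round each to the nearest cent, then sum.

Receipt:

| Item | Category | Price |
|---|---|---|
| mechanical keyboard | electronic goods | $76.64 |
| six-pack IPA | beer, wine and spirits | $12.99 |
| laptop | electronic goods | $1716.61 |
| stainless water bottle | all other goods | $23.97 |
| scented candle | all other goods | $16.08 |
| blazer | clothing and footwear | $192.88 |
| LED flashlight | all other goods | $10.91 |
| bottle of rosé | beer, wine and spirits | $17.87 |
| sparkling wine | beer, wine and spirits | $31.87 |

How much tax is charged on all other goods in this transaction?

$4.21

Stainless water bottle $23.97: all other goods → 8.25% → $1.98
Scented candle $16.08: all other goods → 8.25% → $1.33
LED flashlight $10.91: all other goods → 8.25% → $0.90
Tax on all other goods = $1.98 + $1.33 + $0.90 = $4.21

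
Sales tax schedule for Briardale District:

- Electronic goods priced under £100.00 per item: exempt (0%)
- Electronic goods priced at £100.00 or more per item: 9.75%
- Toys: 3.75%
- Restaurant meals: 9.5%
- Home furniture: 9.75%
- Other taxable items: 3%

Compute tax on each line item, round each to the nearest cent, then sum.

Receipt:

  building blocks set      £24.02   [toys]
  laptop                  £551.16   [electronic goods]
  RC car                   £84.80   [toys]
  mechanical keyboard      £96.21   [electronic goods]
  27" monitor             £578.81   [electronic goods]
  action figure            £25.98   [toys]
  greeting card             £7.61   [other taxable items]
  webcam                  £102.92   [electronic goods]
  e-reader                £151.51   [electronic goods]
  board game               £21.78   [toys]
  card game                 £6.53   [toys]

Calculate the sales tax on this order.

Building blocks set £24.02: toys → 3.75% → £0.90
Laptop £551.16: electronic goods, £100.00 or more → 9.75% → £53.74
RC car £84.80: toys → 3.75% → £3.18
Mechanical keyboard £96.21: electronic goods, under £100.00 → 0% → £0.00
27" monitor £578.81: electronic goods, £100.00 or more → 9.75% → £56.43
Action figure £25.98: toys → 3.75% → £0.97
Greeting card £7.61: other taxable items → 3% → £0.23
Webcam £102.92: electronic goods, £100.00 or more → 9.75% → £10.03
E-reader £151.51: electronic goods, £100.00 or more → 9.75% → £14.77
Board game £21.78: toys → 3.75% → £0.82
Card game £6.53: toys → 3.75% → £0.24
Total tax = £0.90 + £53.74 + £3.18 + £56.43 + £0.97 + £0.23 + £10.03 + £14.77 + £0.82 + £0.24 = £141.31

£141.31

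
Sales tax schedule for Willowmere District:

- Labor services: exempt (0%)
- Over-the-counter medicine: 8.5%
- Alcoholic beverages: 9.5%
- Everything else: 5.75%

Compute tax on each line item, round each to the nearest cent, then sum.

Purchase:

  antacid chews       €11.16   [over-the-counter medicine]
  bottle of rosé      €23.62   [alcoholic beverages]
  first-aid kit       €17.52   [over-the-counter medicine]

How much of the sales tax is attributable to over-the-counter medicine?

Antacid chews €11.16: over-the-counter medicine → 8.5% → €0.95
First-aid kit €17.52: over-the-counter medicine → 8.5% → €1.49
Tax on over-the-counter medicine = €0.95 + €1.49 = €2.44

€2.44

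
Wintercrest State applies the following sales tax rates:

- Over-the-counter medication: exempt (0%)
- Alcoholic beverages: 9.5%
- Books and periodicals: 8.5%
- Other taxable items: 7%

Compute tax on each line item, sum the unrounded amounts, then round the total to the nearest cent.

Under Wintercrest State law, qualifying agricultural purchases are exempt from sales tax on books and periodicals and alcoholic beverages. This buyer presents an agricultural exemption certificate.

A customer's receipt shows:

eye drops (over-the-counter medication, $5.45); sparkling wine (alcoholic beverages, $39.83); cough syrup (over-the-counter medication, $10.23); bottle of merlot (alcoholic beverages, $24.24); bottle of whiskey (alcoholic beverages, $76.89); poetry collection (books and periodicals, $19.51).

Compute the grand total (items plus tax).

$176.15

Eye drops $5.45: over-the-counter medication → 0% → $0.00
Sparkling wine $39.83: alcoholic beverages, buyer-exempt → 0% → $0.00
Cough syrup $10.23: over-the-counter medication → 0% → $0.00
Bottle of merlot $24.24: alcoholic beverages, buyer-exempt → 0% → $0.00
Bottle of whiskey $76.89: alcoholic beverages, buyer-exempt → 0% → $0.00
Poetry collection $19.51: books and periodicals, buyer-exempt → 0% → $0.00
Subtotal = $176.15; unrounded tax = $0.00 → $0.00; total due = $176.15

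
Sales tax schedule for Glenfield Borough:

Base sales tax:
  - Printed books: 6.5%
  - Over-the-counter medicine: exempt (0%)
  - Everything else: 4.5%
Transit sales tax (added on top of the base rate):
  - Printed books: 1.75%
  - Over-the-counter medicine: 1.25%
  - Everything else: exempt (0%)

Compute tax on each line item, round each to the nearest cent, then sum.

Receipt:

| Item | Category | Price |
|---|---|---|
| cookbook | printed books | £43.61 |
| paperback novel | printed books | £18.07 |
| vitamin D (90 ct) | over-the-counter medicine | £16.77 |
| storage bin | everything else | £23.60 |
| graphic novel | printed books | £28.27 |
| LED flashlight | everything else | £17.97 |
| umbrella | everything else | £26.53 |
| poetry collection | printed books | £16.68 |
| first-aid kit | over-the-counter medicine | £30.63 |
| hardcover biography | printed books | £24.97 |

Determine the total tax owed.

£14.51

Cookbook £43.61: printed books → 6.5% + 1.75% transit = 8.25% → £3.60
Paperback novel £18.07: printed books → 6.5% + 1.75% transit = 8.25% → £1.49
Vitamin D (90 ct) £16.77: over-the-counter medicine → 0% + 1.25% transit = 1.25% → £0.21
Storage bin £23.60: everything else → 4.5% + 0% transit = 4.5% → £1.06
Graphic novel £28.27: printed books → 6.5% + 1.75% transit = 8.25% → £2.33
LED flashlight £17.97: everything else → 4.5% + 0% transit = 4.5% → £0.81
Umbrella £26.53: everything else → 4.5% + 0% transit = 4.5% → £1.19
Poetry collection £16.68: printed books → 6.5% + 1.75% transit = 8.25% → £1.38
First-aid kit £30.63: over-the-counter medicine → 0% + 1.25% transit = 1.25% → £0.38
Hardcover biography £24.97: printed books → 6.5% + 1.75% transit = 8.25% → £2.06
Total tax = £3.60 + £1.49 + £0.21 + £1.06 + £2.33 + £0.81 + £1.19 + £1.38 + £0.38 + £2.06 = £14.51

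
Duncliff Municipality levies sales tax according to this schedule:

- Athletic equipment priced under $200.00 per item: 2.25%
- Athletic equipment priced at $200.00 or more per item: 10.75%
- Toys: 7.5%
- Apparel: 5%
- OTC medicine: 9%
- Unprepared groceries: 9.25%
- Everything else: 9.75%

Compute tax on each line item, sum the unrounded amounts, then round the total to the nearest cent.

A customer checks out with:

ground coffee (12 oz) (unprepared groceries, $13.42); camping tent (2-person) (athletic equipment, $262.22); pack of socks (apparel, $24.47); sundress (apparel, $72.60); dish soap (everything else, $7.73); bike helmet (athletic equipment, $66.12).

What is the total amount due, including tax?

$483.08

Ground coffee (12 oz) $13.42: unprepared groceries → 9.25% → $1.24135
Camping tent (2-person) $262.22: athletic equipment, $200.00 or more → 10.75% → $28.18865
Pack of socks $24.47: apparel → 5% → $1.2235
Sundress $72.60: apparel → 5% → $3.63
Dish soap $7.73: everything else → 9.75% → $0.753675
Bike helmet $66.12: athletic equipment, under $200.00 → 2.25% → $1.4877
Subtotal = $446.56; unrounded tax = $36.524875 → $36.52; total due = $483.08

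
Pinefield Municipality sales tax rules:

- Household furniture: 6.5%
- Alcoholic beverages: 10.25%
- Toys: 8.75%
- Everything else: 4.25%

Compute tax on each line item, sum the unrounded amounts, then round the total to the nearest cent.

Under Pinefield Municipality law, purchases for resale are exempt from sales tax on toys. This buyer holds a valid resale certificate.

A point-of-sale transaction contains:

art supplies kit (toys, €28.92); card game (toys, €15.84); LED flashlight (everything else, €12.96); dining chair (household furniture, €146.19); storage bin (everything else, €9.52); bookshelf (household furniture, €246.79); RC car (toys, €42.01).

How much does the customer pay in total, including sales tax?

€528.73

Art supplies kit €28.92: toys, buyer-exempt → 0% → €0.00
Card game €15.84: toys, buyer-exempt → 0% → €0.00
LED flashlight €12.96: everything else → 4.25% → €0.5508
Dining chair €146.19: household furniture → 6.5% → €9.50235
Storage bin €9.52: everything else → 4.25% → €0.4046
Bookshelf €246.79: household furniture → 6.5% → €16.04135
RC car €42.01: toys, buyer-exempt → 0% → €0.00
Subtotal = €502.23; unrounded tax = €26.4991 → €26.50; total due = €528.73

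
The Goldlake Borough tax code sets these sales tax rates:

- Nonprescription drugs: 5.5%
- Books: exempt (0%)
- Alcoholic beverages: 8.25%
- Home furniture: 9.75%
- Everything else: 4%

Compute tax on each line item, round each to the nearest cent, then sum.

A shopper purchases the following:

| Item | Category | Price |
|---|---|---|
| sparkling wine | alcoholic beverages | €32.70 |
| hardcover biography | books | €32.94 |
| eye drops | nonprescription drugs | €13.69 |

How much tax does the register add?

Sparkling wine €32.70: alcoholic beverages → 8.25% → €2.70
Hardcover biography €32.94: books → 0% → €0.00
Eye drops €13.69: nonprescription drugs → 5.5% → €0.75
Total tax = €2.70 + €0.75 = €3.45

€3.45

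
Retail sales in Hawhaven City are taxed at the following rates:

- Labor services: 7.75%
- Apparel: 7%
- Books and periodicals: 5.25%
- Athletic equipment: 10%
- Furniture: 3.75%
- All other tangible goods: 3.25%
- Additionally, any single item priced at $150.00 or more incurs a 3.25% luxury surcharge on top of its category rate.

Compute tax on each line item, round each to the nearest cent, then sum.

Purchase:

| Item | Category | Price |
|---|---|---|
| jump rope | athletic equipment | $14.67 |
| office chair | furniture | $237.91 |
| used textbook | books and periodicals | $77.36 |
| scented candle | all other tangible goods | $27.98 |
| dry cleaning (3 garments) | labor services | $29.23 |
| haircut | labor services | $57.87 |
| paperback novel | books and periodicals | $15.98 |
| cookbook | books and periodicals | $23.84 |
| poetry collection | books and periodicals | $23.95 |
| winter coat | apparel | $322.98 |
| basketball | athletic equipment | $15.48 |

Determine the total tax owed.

$67.85

Jump rope $14.67: athletic equipment → 10% → $1.47
Office chair $237.91: furniture → 3.75% + 3.25% surcharge = 7% → $16.65
Used textbook $77.36: books and periodicals → 5.25% → $4.06
Scented candle $27.98: all other tangible goods → 3.25% → $0.91
Dry cleaning (3 garments) $29.23: labor services → 7.75% → $2.27
Haircut $57.87: labor services → 7.75% → $4.48
Paperback novel $15.98: books and periodicals → 5.25% → $0.84
Cookbook $23.84: books and periodicals → 5.25% → $1.25
Poetry collection $23.95: books and periodicals → 5.25% → $1.26
Winter coat $322.98: apparel → 7% + 3.25% surcharge = 10.25% → $33.11
Basketball $15.48: athletic equipment → 10% → $1.55
Total tax = $1.47 + $16.65 + $4.06 + $0.91 + $2.27 + $4.48 + $0.84 + $1.25 + $1.26 + $33.11 + $1.55 = $67.85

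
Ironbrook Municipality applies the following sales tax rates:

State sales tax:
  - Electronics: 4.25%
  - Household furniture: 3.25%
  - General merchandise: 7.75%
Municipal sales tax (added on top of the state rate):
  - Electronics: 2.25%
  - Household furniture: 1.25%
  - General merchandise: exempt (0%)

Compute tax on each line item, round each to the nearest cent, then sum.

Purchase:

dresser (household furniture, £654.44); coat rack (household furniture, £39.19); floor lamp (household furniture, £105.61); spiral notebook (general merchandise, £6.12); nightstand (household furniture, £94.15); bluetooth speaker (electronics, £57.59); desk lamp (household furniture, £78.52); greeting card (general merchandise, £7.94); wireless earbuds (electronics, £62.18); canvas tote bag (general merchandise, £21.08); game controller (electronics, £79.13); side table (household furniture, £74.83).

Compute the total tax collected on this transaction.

Dresser £654.44: household furniture → 3.25% + 1.25% municipal = 4.5% → £29.45
Coat rack £39.19: household furniture → 3.25% + 1.25% municipal = 4.5% → £1.76
Floor lamp £105.61: household furniture → 3.25% + 1.25% municipal = 4.5% → £4.75
Spiral notebook £6.12: general merchandise → 7.75% + 0% municipal = 7.75% → £0.47
Nightstand £94.15: household furniture → 3.25% + 1.25% municipal = 4.5% → £4.24
Bluetooth speaker £57.59: electronics → 4.25% + 2.25% municipal = 6.5% → £3.74
Desk lamp £78.52: household furniture → 3.25% + 1.25% municipal = 4.5% → £3.53
Greeting card £7.94: general merchandise → 7.75% + 0% municipal = 7.75% → £0.62
Wireless earbuds £62.18: electronics → 4.25% + 2.25% municipal = 6.5% → £4.04
Canvas tote bag £21.08: general merchandise → 7.75% + 0% municipal = 7.75% → £1.63
Game controller £79.13: electronics → 4.25% + 2.25% municipal = 6.5% → £5.14
Side table £74.83: household furniture → 3.25% + 1.25% municipal = 4.5% → £3.37
Total tax = £29.45 + £1.76 + £4.75 + £0.47 + £4.24 + £3.74 + £3.53 + £0.62 + £4.04 + £1.63 + £5.14 + £3.37 = £62.74

£62.74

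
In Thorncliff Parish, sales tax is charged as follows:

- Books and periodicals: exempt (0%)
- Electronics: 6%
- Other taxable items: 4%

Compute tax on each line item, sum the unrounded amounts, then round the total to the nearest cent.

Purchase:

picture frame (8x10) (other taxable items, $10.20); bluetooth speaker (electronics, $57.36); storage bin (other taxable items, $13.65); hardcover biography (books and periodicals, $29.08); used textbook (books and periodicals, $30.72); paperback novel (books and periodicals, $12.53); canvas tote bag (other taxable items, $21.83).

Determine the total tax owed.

Picture frame (8x10) $10.20: other taxable items → 4% → $0.408
Bluetooth speaker $57.36: electronics → 6% → $3.4416
Storage bin $13.65: other taxable items → 4% → $0.546
Hardcover biography $29.08: books and periodicals → 0% → $0.00
Used textbook $30.72: books and periodicals → 0% → $0.00
Paperback novel $12.53: books and periodicals → 0% → $0.00
Canvas tote bag $21.83: other taxable items → 4% → $0.8732
Unrounded tax sum = $5.2688 → $5.27

$5.27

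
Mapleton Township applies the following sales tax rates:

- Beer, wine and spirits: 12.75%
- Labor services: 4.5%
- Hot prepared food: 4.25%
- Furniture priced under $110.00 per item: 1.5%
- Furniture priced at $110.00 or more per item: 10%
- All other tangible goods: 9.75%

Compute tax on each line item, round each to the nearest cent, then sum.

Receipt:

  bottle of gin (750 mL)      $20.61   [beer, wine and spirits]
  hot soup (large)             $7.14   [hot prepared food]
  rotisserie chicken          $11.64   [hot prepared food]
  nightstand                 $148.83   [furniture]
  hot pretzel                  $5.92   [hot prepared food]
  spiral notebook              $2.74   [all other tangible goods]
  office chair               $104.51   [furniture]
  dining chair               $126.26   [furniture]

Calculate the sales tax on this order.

Bottle of gin (750 mL) $20.61: beer, wine and spirits → 12.75% → $2.63
Hot soup (large) $7.14: hot prepared food → 4.25% → $0.30
Rotisserie chicken $11.64: hot prepared food → 4.25% → $0.49
Nightstand $148.83: furniture, $110.00 or more → 10% → $14.88
Hot pretzel $5.92: hot prepared food → 4.25% → $0.25
Spiral notebook $2.74: all other tangible goods → 9.75% → $0.27
Office chair $104.51: furniture, under $110.00 → 1.5% → $1.57
Dining chair $126.26: furniture, $110.00 or more → 10% → $12.63
Total tax = $2.63 + $0.30 + $0.49 + $14.88 + $0.25 + $0.27 + $1.57 + $12.63 = $33.02

$33.02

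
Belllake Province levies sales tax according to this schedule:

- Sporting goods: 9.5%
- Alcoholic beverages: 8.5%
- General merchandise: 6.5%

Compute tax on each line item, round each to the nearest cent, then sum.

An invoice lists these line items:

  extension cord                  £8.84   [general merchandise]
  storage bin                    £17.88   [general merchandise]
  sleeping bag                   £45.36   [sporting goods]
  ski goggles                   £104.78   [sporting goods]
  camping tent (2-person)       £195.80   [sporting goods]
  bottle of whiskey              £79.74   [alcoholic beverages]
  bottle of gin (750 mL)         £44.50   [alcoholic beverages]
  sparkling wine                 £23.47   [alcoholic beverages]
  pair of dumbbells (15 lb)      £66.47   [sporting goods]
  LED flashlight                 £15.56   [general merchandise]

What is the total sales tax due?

Extension cord £8.84: general merchandise → 6.5% → £0.57
Storage bin £17.88: general merchandise → 6.5% → £1.16
Sleeping bag £45.36: sporting goods → 9.5% → £4.31
Ski goggles £104.78: sporting goods → 9.5% → £9.95
Camping tent (2-person) £195.80: sporting goods → 9.5% → £18.60
Bottle of whiskey £79.74: alcoholic beverages → 8.5% → £6.78
Bottle of gin (750 mL) £44.50: alcoholic beverages → 8.5% → £3.78
Sparkling wine £23.47: alcoholic beverages → 8.5% → £1.99
Pair of dumbbells (15 lb) £66.47: sporting goods → 9.5% → £6.31
LED flashlight £15.56: general merchandise → 6.5% → £1.01
Total tax = £0.57 + £1.16 + £4.31 + £9.95 + £18.60 + £6.78 + £3.78 + £1.99 + £6.31 + £1.01 = £54.46

£54.46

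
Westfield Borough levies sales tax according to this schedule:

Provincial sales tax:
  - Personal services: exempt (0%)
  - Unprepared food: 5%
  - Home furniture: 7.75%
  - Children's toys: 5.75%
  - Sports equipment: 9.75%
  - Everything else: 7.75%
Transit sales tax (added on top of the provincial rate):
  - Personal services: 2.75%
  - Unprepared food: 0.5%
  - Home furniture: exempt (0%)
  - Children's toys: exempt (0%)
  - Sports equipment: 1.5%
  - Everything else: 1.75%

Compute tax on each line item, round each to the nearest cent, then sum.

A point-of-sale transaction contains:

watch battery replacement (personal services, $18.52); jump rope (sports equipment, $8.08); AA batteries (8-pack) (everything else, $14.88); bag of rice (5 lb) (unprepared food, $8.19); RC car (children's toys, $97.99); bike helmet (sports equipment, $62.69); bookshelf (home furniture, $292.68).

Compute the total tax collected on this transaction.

Watch battery replacement $18.52: personal services → 0% + 2.75% transit = 2.75% → $0.51
Jump rope $8.08: sports equipment → 9.75% + 1.5% transit = 11.25% → $0.91
AA batteries (8-pack) $14.88: everything else → 7.75% + 1.75% transit = 9.5% → $1.41
Bag of rice (5 lb) $8.19: unprepared food → 5% + 0.5% transit = 5.5% → $0.45
RC car $97.99: children's toys → 5.75% + 0% transit = 5.75% → $5.63
Bike helmet $62.69: sports equipment → 9.75% + 1.5% transit = 11.25% → $7.05
Bookshelf $292.68: home furniture → 7.75% + 0% transit = 7.75% → $22.68
Total tax = $0.51 + $0.91 + $1.41 + $0.45 + $5.63 + $7.05 + $22.68 = $38.64

$38.64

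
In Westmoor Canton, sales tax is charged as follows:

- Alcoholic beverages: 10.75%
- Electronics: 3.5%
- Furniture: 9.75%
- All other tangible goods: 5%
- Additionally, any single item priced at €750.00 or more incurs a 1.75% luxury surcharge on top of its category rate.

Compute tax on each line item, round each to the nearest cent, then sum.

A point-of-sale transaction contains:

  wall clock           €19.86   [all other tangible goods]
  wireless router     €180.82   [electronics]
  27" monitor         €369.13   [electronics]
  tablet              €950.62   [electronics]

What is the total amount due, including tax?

€1590.58

Wall clock €19.86: all other tangible goods → 5% → €0.99
Wireless router €180.82: electronics → 3.5% → €6.33
27" monitor €369.13: electronics → 3.5% → €12.92
Tablet €950.62: electronics → 3.5% + 1.75% surcharge = 5.25% → €49.91
Subtotal = €1520.43; tax = €70.15; total due = €1590.58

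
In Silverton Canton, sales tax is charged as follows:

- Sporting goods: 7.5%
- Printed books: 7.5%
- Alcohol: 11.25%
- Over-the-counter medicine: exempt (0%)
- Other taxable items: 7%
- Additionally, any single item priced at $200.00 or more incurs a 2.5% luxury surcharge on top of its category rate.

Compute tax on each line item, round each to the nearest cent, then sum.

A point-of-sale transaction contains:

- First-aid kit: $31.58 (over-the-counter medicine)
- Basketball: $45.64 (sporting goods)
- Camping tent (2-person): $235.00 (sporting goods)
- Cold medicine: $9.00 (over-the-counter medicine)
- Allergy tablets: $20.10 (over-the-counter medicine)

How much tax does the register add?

$26.92

First-aid kit $31.58: over-the-counter medicine → 0% → $0.00
Basketball $45.64: sporting goods → 7.5% → $3.42
Camping tent (2-person) $235.00: sporting goods → 7.5% + 2.5% surcharge = 10% → $23.50
Cold medicine $9.00: over-the-counter medicine → 0% → $0.00
Allergy tablets $20.10: over-the-counter medicine → 0% → $0.00
Total tax = $3.42 + $23.50 = $26.92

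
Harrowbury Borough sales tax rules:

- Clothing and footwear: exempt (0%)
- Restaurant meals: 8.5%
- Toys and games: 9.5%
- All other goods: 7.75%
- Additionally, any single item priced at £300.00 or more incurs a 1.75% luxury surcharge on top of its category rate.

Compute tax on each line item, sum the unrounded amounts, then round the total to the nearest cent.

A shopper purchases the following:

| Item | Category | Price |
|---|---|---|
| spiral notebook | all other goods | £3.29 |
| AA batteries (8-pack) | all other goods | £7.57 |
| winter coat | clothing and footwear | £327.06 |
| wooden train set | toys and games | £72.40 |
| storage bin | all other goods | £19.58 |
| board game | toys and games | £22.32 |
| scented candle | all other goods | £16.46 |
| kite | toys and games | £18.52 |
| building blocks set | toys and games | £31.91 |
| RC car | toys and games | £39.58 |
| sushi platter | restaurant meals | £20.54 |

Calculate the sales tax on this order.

Spiral notebook £3.29: all other goods → 7.75% → £0.254975
AA batteries (8-pack) £7.57: all other goods → 7.75% → £0.586675
Winter coat £327.06: clothing and footwear → 0% + 1.75% surcharge = 1.75% → £5.72355
Wooden train set £72.40: toys and games → 9.5% → £6.878
Storage bin £19.58: all other goods → 7.75% → £1.51745
Board game £22.32: toys and games → 9.5% → £2.1204
Scented candle £16.46: all other goods → 7.75% → £1.27565
Kite £18.52: toys and games → 9.5% → £1.7594
Building blocks set £31.91: toys and games → 9.5% → £3.03145
RC car £39.58: toys and games → 9.5% → £3.7601
Sushi platter £20.54: restaurant meals → 8.5% → £1.7459
Unrounded tax sum = £28.65355 → £28.65

£28.65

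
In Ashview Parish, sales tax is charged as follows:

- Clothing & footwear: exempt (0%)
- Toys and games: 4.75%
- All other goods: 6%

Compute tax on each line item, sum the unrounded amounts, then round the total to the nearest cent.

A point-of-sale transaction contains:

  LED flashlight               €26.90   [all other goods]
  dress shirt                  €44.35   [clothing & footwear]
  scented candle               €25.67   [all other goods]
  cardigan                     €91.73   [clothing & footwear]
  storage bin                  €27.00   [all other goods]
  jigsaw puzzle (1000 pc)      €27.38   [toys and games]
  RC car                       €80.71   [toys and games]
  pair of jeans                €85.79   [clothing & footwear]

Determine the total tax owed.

LED flashlight €26.90: all other goods → 6% → €1.614
Dress shirt €44.35: clothing & footwear → 0% → €0.00
Scented candle €25.67: all other goods → 6% → €1.5402
Cardigan €91.73: clothing & footwear → 0% → €0.00
Storage bin €27.00: all other goods → 6% → €1.62
Jigsaw puzzle (1000 pc) €27.38: toys and games → 4.75% → €1.30055
RC car €80.71: toys and games → 4.75% → €3.833725
Pair of jeans €85.79: clothing & footwear → 0% → €0.00
Unrounded tax sum = €9.908475 → €9.91

€9.91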